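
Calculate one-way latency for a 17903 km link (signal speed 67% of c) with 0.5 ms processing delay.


Speed = 0.67 * 3e5 km/s = 201000 km/s
Propagation delay = 17903 / 201000 = 0.0891 s = 89.0697 ms
Processing delay = 0.5 ms
Total one-way latency = 89.5697 ms


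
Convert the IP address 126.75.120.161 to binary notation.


126 = 01111110
75 = 01001011
120 = 01111000
161 = 10100001
Binary: 01111110.01001011.01111000.10100001


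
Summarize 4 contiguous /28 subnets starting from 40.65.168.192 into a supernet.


Original prefix: /28
Number of subnets: 4 = 2^2
New prefix = 28 - 2 = 26
Supernet: 40.65.168.192/26


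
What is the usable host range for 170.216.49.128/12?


Network: 170.208.0.0
Broadcast: 170.223.255.255
First usable = network + 1
Last usable = broadcast - 1
Range: 170.208.0.1 to 170.223.255.254


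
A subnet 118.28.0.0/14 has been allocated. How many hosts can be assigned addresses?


Host bits = 32 - 14 = 18
Total addresses = 2^18 = 262144
Usable = total - 2 (network and broadcast)
Usable hosts: 262142


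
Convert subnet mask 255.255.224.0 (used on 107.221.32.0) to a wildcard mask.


Subnet mask: 255.255.224.0
Wildcard = 255.255.255.255 - subnet mask
255 - 255 = 0
255 - 255 = 0
255 - 224 = 31
255 - 0 = 255
Wildcard: 0.0.31.255


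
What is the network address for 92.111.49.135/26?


IP:   01011100.01101111.00110001.10000111
Mask: 11111111.11111111.11111111.11000000
AND operation:
Net:  01011100.01101111.00110001.10000000
Network: 92.111.49.128/26


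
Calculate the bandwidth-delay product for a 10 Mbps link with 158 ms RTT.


BDP = bandwidth * RTT
= 10 Mbps * 158 ms
= 10 * 1e6 * 158 / 1000 bits
= 1580000 bits
= 197500 bytes
= 192.8711 KB
BDP = 1580000 bits (197500 bytes)


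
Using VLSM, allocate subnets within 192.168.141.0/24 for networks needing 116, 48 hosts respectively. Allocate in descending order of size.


116 hosts -> /25 (126 usable): 192.168.141.0/25
48 hosts -> /26 (62 usable): 192.168.141.128/26
Allocation: 192.168.141.0/25 (116 hosts, 126 usable); 192.168.141.128/26 (48 hosts, 62 usable)


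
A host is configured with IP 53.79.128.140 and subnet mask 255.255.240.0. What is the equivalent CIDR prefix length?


Binary: 11111111.11111111.11110000.00000000
Count leading 1s
Prefix: /20


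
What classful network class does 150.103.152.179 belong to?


First octet: 150
Binary: 10010110
10xxxxxx -> Class B (128-191)
Class B, default mask 255.255.0.0 (/16)


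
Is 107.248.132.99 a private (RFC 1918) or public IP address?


RFC 1918 private ranges:
  10.0.0.0/8 (10.0.0.0 - 10.255.255.255)
  172.16.0.0/12 (172.16.0.0 - 172.31.255.255)
  192.168.0.0/16 (192.168.0.0 - 192.168.255.255)
Public (not in any RFC 1918 range)


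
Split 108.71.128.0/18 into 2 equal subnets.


New prefix = 18 + 1 = 19
Each subnet has 8192 addresses
  108.71.128.0/19
  108.71.160.0/19
Subnets: 108.71.128.0/19, 108.71.160.0/19


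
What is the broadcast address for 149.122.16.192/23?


Network: 149.122.16.0/23
Host bits = 9
Set all host bits to 1:
Broadcast: 149.122.17.255


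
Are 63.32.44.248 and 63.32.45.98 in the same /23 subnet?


Mask: 255.255.254.0
63.32.44.248 AND mask = 63.32.44.0
63.32.45.98 AND mask = 63.32.44.0
Yes, same subnet (63.32.44.0)


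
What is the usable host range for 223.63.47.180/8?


Network: 223.0.0.0
Broadcast: 223.255.255.255
First usable = network + 1
Last usable = broadcast - 1
Range: 223.0.0.1 to 223.255.255.254


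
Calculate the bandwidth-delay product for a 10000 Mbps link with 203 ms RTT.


BDP = bandwidth * RTT
= 10000 Mbps * 203 ms
= 10000 * 1e6 * 203 / 1000 bits
= 2030000000 bits
= 253750000 bytes
= 247802.7344 KB
BDP = 2030000000 bits (253750000 bytes)


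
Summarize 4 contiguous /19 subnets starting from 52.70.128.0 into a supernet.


Original prefix: /19
Number of subnets: 4 = 2^2
New prefix = 19 - 2 = 17
Supernet: 52.70.128.0/17


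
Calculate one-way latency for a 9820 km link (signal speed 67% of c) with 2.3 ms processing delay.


Speed = 0.67 * 3e5 km/s = 201000 km/s
Propagation delay = 9820 / 201000 = 0.0489 s = 48.8557 ms
Processing delay = 2.3 ms
Total one-way latency = 51.1557 ms


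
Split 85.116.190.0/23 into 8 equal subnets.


New prefix = 23 + 3 = 26
Each subnet has 64 addresses
  85.116.190.0/26
  85.116.190.64/26
  85.116.190.128/26
  85.116.190.192/26
  85.116.191.0/26
  85.116.191.64/26
  85.116.191.128/26
  85.116.191.192/26
Subnets: 85.116.190.0/26, 85.116.190.64/26, 85.116.190.128/26, 85.116.190.192/26, 85.116.191.0/26, 85.116.191.64/26, 85.116.191.128/26, 85.116.191.192/26


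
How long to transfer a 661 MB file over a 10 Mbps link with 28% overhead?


Effective throughput = 10 * (1 - 28/100) = 7.2 Mbps
File size in Mb = 661 * 8 = 5288 Mb
Time = 5288 / 7.2
Time = 734.4444 seconds


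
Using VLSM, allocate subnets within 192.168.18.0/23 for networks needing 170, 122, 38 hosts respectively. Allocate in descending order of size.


170 hosts -> /24 (254 usable): 192.168.18.0/24
122 hosts -> /25 (126 usable): 192.168.19.0/25
38 hosts -> /26 (62 usable): 192.168.19.128/26
Allocation: 192.168.18.0/24 (170 hosts, 254 usable); 192.168.19.0/25 (122 hosts, 126 usable); 192.168.19.128/26 (38 hosts, 62 usable)


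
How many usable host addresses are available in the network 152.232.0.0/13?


Host bits = 32 - 13 = 19
Total addresses = 2^19 = 524288
Usable = total - 2 (network and broadcast)
Usable hosts: 524286


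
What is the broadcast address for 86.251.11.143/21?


Network: 86.251.8.0/21
Host bits = 11
Set all host bits to 1:
Broadcast: 86.251.15.255


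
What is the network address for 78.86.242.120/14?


IP:   01001110.01010110.11110010.01111000
Mask: 11111111.11111100.00000000.00000000
AND operation:
Net:  01001110.01010100.00000000.00000000
Network: 78.84.0.0/14


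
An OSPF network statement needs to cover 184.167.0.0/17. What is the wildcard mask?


Subnet mask: 255.255.128.0
Wildcard = 255.255.255.255 - subnet mask
255 - 255 = 0
255 - 255 = 0
255 - 128 = 127
255 - 0 = 255
Wildcard: 0.0.127.255


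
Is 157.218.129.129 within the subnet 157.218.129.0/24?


Subnet network: 157.218.129.0
Test IP AND mask: 157.218.129.0
Yes, 157.218.129.129 is in 157.218.129.0/24


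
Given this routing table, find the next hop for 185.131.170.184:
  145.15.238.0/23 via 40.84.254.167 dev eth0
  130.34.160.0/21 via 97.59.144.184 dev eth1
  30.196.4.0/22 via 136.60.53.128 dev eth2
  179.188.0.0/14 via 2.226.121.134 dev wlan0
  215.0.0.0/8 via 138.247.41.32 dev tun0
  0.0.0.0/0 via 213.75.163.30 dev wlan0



Longest prefix match for 185.131.170.184:
  /23 145.15.238.0: no
  /21 130.34.160.0: no
  /22 30.196.4.0: no
  /14 179.188.0.0: no
  /8 215.0.0.0: no
  /0 0.0.0.0: MATCH
Selected: next-hop 213.75.163.30 via wlan0 (matched /0)


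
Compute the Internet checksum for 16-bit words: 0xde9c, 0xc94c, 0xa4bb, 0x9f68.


Sum all words (with carry folding):
+ 0xde9c = 0xde9c
+ 0xc94c = 0xa7e9
+ 0xa4bb = 0x4ca5
+ 0x9f68 = 0xec0d
One's complement: ~0xec0d
Checksum = 0x13f2


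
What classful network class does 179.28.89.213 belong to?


First octet: 179
Binary: 10110011
10xxxxxx -> Class B (128-191)
Class B, default mask 255.255.0.0 (/16)


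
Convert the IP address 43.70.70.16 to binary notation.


43 = 00101011
70 = 01000110
70 = 01000110
16 = 00010000
Binary: 00101011.01000110.01000110.00010000


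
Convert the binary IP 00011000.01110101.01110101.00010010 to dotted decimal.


00011000 = 24
01110101 = 117
01110101 = 117
00010010 = 18
IP: 24.117.117.18


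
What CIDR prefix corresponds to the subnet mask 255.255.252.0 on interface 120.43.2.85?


Binary: 11111111.11111111.11111100.00000000
Count leading 1s
Prefix: /22


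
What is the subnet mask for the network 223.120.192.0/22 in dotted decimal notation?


/22 means 22 network bits, 10 host bits
Binary: 11111111111111111111110000000000
Mask: 255.255.252.0


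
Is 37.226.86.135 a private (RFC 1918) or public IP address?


RFC 1918 private ranges:
  10.0.0.0/8 (10.0.0.0 - 10.255.255.255)
  172.16.0.0/12 (172.16.0.0 - 172.31.255.255)
  192.168.0.0/16 (192.168.0.0 - 192.168.255.255)
Public (not in any RFC 1918 range)


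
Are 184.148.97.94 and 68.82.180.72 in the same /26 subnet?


Mask: 255.255.255.192
184.148.97.94 AND mask = 184.148.97.64
68.82.180.72 AND mask = 68.82.180.64
No, different subnets (184.148.97.64 vs 68.82.180.64)


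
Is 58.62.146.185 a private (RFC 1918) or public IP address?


RFC 1918 private ranges:
  10.0.0.0/8 (10.0.0.0 - 10.255.255.255)
  172.16.0.0/12 (172.16.0.0 - 172.31.255.255)
  192.168.0.0/16 (192.168.0.0 - 192.168.255.255)
Public (not in any RFC 1918 range)


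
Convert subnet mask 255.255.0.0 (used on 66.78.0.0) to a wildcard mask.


Subnet mask: 255.255.0.0
Wildcard = 255.255.255.255 - subnet mask
255 - 255 = 0
255 - 255 = 0
255 - 0 = 255
255 - 0 = 255
Wildcard: 0.0.255.255


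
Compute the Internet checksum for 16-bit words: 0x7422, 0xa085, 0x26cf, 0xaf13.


Sum all words (with carry folding):
+ 0x7422 = 0x7422
+ 0xa085 = 0x14a8
+ 0x26cf = 0x3b77
+ 0xaf13 = 0xea8a
One's complement: ~0xea8a
Checksum = 0x1575


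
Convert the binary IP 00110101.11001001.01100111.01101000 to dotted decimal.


00110101 = 53
11001001 = 201
01100111 = 103
01101000 = 104
IP: 53.201.103.104


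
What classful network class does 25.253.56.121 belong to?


First octet: 25
Binary: 00011001
0xxxxxxx -> Class A (1-126)
Class A, default mask 255.0.0.0 (/8)


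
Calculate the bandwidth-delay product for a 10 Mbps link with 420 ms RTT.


BDP = bandwidth * RTT
= 10 Mbps * 420 ms
= 10 * 1e6 * 420 / 1000 bits
= 4200000 bits
= 525000 bytes
= 512.6953 KB
BDP = 4200000 bits (525000 bytes)


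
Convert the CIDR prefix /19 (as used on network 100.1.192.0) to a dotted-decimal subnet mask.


/19 means 19 network bits, 13 host bits
Binary: 11111111111111111110000000000000
Mask: 255.255.224.0


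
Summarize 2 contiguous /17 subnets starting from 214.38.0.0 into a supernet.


Original prefix: /17
Number of subnets: 2 = 2^1
New prefix = 17 - 1 = 16
Supernet: 214.38.0.0/16


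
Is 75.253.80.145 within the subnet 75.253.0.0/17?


Subnet network: 75.253.0.0
Test IP AND mask: 75.253.0.0
Yes, 75.253.80.145 is in 75.253.0.0/17


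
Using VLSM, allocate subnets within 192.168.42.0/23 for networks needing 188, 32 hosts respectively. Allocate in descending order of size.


188 hosts -> /24 (254 usable): 192.168.42.0/24
32 hosts -> /26 (62 usable): 192.168.43.0/26
Allocation: 192.168.42.0/24 (188 hosts, 254 usable); 192.168.43.0/26 (32 hosts, 62 usable)


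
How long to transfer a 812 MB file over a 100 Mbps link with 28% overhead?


Effective throughput = 100 * (1 - 28/100) = 72 Mbps
File size in Mb = 812 * 8 = 6496 Mb
Time = 6496 / 72
Time = 90.2222 seconds


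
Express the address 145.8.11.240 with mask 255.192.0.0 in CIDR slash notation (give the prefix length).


Binary: 11111111.11000000.00000000.00000000
Count leading 1s
Prefix: /10


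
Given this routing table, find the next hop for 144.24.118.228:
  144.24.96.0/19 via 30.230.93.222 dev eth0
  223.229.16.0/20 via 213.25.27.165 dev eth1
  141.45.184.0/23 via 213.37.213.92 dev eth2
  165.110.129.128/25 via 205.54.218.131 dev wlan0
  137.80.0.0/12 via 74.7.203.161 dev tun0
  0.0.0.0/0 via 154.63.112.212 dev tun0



Longest prefix match for 144.24.118.228:
  /19 144.24.96.0: MATCH
  /20 223.229.16.0: no
  /23 141.45.184.0: no
  /25 165.110.129.128: no
  /12 137.80.0.0: no
  /0 0.0.0.0: MATCH
Selected: next-hop 30.230.93.222 via eth0 (matched /19)


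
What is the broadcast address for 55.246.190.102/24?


Network: 55.246.190.0/24
Host bits = 8
Set all host bits to 1:
Broadcast: 55.246.190.255


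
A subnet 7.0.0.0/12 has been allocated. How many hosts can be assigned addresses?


Host bits = 32 - 12 = 20
Total addresses = 2^20 = 1048576
Usable = total - 2 (network and broadcast)
Usable hosts: 1048574


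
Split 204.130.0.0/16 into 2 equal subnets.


New prefix = 16 + 1 = 17
Each subnet has 32768 addresses
  204.130.0.0/17
  204.130.128.0/17
Subnets: 204.130.0.0/17, 204.130.128.0/17


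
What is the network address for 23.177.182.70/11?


IP:   00010111.10110001.10110110.01000110
Mask: 11111111.11100000.00000000.00000000
AND operation:
Net:  00010111.10100000.00000000.00000000
Network: 23.160.0.0/11


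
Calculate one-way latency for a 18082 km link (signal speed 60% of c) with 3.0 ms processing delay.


Speed = 0.6 * 3e5 km/s = 180000 km/s
Propagation delay = 18082 / 180000 = 0.1005 s = 100.4556 ms
Processing delay = 3.0 ms
Total one-way latency = 103.4556 ms


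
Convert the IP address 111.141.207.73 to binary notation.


111 = 01101111
141 = 10001101
207 = 11001111
73 = 01001001
Binary: 01101111.10001101.11001111.01001001


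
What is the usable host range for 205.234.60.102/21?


Network: 205.234.56.0
Broadcast: 205.234.63.255
First usable = network + 1
Last usable = broadcast - 1
Range: 205.234.56.1 to 205.234.63.254


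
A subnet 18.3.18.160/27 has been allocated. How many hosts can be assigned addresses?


Host bits = 32 - 27 = 5
Total addresses = 2^5 = 32
Usable = total - 2 (network and broadcast)
Usable hosts: 30


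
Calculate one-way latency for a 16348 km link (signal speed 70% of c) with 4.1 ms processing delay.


Speed = 0.7 * 3e5 km/s = 210000 km/s
Propagation delay = 16348 / 210000 = 0.0778 s = 77.8476 ms
Processing delay = 4.1 ms
Total one-way latency = 81.9476 ms


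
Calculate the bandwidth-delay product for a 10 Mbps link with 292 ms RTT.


BDP = bandwidth * RTT
= 10 Mbps * 292 ms
= 10 * 1e6 * 292 / 1000 bits
= 2920000 bits
= 365000 bytes
= 356.4453 KB
BDP = 2920000 bits (365000 bytes)


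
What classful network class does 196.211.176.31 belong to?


First octet: 196
Binary: 11000100
110xxxxx -> Class C (192-223)
Class C, default mask 255.255.255.0 (/24)


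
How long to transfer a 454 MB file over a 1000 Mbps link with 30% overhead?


Effective throughput = 1000 * (1 - 30/100) = 700 Mbps
File size in Mb = 454 * 8 = 3632 Mb
Time = 3632 / 700
Time = 5.1886 seconds


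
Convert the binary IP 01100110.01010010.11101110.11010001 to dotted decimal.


01100110 = 102
01010010 = 82
11101110 = 238
11010001 = 209
IP: 102.82.238.209


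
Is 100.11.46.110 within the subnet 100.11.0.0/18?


Subnet network: 100.11.0.0
Test IP AND mask: 100.11.0.0
Yes, 100.11.46.110 is in 100.11.0.0/18


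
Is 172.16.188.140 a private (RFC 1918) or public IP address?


RFC 1918 private ranges:
  10.0.0.0/8 (10.0.0.0 - 10.255.255.255)
  172.16.0.0/12 (172.16.0.0 - 172.31.255.255)
  192.168.0.0/16 (192.168.0.0 - 192.168.255.255)
Private (in 172.16.0.0/12)


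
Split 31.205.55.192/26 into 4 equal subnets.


New prefix = 26 + 2 = 28
Each subnet has 16 addresses
  31.205.55.192/28
  31.205.55.208/28
  31.205.55.224/28
  31.205.55.240/28
Subnets: 31.205.55.192/28, 31.205.55.208/28, 31.205.55.224/28, 31.205.55.240/28


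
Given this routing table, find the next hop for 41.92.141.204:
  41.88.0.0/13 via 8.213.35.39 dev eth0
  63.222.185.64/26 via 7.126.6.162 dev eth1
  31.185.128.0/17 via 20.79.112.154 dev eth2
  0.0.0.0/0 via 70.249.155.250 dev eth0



Longest prefix match for 41.92.141.204:
  /13 41.88.0.0: MATCH
  /26 63.222.185.64: no
  /17 31.185.128.0: no
  /0 0.0.0.0: MATCH
Selected: next-hop 8.213.35.39 via eth0 (matched /13)


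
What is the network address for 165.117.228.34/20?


IP:   10100101.01110101.11100100.00100010
Mask: 11111111.11111111.11110000.00000000
AND operation:
Net:  10100101.01110101.11100000.00000000
Network: 165.117.224.0/20


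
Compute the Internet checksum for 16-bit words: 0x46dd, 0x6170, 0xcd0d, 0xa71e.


Sum all words (with carry folding):
+ 0x46dd = 0x46dd
+ 0x6170 = 0xa84d
+ 0xcd0d = 0x755b
+ 0xa71e = 0x1c7a
One's complement: ~0x1c7a
Checksum = 0xe385


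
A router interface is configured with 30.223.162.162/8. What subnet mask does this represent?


/8 means 8 network bits, 24 host bits
Binary: 11111111000000000000000000000000
Mask: 255.0.0.0


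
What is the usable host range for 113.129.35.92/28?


Network: 113.129.35.80
Broadcast: 113.129.35.95
First usable = network + 1
Last usable = broadcast - 1
Range: 113.129.35.81 to 113.129.35.94


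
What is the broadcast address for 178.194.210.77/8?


Network: 178.0.0.0/8
Host bits = 24
Set all host bits to 1:
Broadcast: 178.255.255.255


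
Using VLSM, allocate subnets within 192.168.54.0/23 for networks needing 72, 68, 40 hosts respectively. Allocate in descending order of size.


72 hosts -> /25 (126 usable): 192.168.54.0/25
68 hosts -> /25 (126 usable): 192.168.54.128/25
40 hosts -> /26 (62 usable): 192.168.55.0/26
Allocation: 192.168.54.0/25 (72 hosts, 126 usable); 192.168.54.128/25 (68 hosts, 126 usable); 192.168.55.0/26 (40 hosts, 62 usable)


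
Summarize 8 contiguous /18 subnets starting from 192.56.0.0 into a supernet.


Original prefix: /18
Number of subnets: 8 = 2^3
New prefix = 18 - 3 = 15
Supernet: 192.56.0.0/15


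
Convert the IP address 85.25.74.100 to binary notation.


85 = 01010101
25 = 00011001
74 = 01001010
100 = 01100100
Binary: 01010101.00011001.01001010.01100100


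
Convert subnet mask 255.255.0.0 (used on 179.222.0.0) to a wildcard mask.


Subnet mask: 255.255.0.0
Wildcard = 255.255.255.255 - subnet mask
255 - 255 = 0
255 - 255 = 0
255 - 0 = 255
255 - 0 = 255
Wildcard: 0.0.255.255


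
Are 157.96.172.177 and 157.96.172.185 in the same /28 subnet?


Mask: 255.255.255.240
157.96.172.177 AND mask = 157.96.172.176
157.96.172.185 AND mask = 157.96.172.176
Yes, same subnet (157.96.172.176)


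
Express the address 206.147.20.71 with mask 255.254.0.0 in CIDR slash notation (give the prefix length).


Binary: 11111111.11111110.00000000.00000000
Count leading 1s
Prefix: /15


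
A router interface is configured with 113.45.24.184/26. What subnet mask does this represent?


/26 means 26 network bits, 6 host bits
Binary: 11111111111111111111111111000000
Mask: 255.255.255.192


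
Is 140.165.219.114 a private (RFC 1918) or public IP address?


RFC 1918 private ranges:
  10.0.0.0/8 (10.0.0.0 - 10.255.255.255)
  172.16.0.0/12 (172.16.0.0 - 172.31.255.255)
  192.168.0.0/16 (192.168.0.0 - 192.168.255.255)
Public (not in any RFC 1918 range)


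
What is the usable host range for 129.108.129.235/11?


Network: 129.96.0.0
Broadcast: 129.127.255.255
First usable = network + 1
Last usable = broadcast - 1
Range: 129.96.0.1 to 129.127.255.254


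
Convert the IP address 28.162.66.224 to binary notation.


28 = 00011100
162 = 10100010
66 = 01000010
224 = 11100000
Binary: 00011100.10100010.01000010.11100000


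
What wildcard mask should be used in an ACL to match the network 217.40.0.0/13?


Subnet mask: 255.248.0.0
Wildcard = 255.255.255.255 - subnet mask
255 - 255 = 0
255 - 248 = 7
255 - 0 = 255
255 - 0 = 255
Wildcard: 0.7.255.255


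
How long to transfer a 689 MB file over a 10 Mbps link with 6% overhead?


Effective throughput = 10 * (1 - 6/100) = 9.4 Mbps
File size in Mb = 689 * 8 = 5512 Mb
Time = 5512 / 9.4
Time = 586.383 seconds


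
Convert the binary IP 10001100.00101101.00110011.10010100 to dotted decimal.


10001100 = 140
00101101 = 45
00110011 = 51
10010100 = 148
IP: 140.45.51.148


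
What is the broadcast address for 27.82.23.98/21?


Network: 27.82.16.0/21
Host bits = 11
Set all host bits to 1:
Broadcast: 27.82.23.255


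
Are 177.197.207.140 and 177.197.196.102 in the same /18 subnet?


Mask: 255.255.192.0
177.197.207.140 AND mask = 177.197.192.0
177.197.196.102 AND mask = 177.197.192.0
Yes, same subnet (177.197.192.0)


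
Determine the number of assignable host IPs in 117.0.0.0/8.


Host bits = 32 - 8 = 24
Total addresses = 2^24 = 16777216
Usable = total - 2 (network and broadcast)
Usable hosts: 16777214


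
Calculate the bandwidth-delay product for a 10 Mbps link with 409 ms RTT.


BDP = bandwidth * RTT
= 10 Mbps * 409 ms
= 10 * 1e6 * 409 / 1000 bits
= 4090000 bits
= 511250 bytes
= 499.2676 KB
BDP = 4090000 bits (511250 bytes)


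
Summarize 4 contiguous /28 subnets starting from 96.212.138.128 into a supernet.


Original prefix: /28
Number of subnets: 4 = 2^2
New prefix = 28 - 2 = 26
Supernet: 96.212.138.128/26


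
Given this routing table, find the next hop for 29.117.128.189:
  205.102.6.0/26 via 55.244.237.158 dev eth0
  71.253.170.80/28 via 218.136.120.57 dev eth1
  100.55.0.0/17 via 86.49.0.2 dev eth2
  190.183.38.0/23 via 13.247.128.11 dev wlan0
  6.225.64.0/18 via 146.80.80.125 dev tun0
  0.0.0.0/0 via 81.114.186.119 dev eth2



Longest prefix match for 29.117.128.189:
  /26 205.102.6.0: no
  /28 71.253.170.80: no
  /17 100.55.0.0: no
  /23 190.183.38.0: no
  /18 6.225.64.0: no
  /0 0.0.0.0: MATCH
Selected: next-hop 81.114.186.119 via eth2 (matched /0)


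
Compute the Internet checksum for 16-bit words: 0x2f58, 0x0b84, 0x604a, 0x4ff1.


Sum all words (with carry folding):
+ 0x2f58 = 0x2f58
+ 0x0b84 = 0x3adc
+ 0x604a = 0x9b26
+ 0x4ff1 = 0xeb17
One's complement: ~0xeb17
Checksum = 0x14e8


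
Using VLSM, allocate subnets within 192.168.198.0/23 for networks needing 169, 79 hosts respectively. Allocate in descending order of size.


169 hosts -> /24 (254 usable): 192.168.198.0/24
79 hosts -> /25 (126 usable): 192.168.199.0/25
Allocation: 192.168.198.0/24 (169 hosts, 254 usable); 192.168.199.0/25 (79 hosts, 126 usable)


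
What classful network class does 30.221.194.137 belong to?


First octet: 30
Binary: 00011110
0xxxxxxx -> Class A (1-126)
Class A, default mask 255.0.0.0 (/8)


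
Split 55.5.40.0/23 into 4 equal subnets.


New prefix = 23 + 2 = 25
Each subnet has 128 addresses
  55.5.40.0/25
  55.5.40.128/25
  55.5.41.0/25
  55.5.41.128/25
Subnets: 55.5.40.0/25, 55.5.40.128/25, 55.5.41.0/25, 55.5.41.128/25


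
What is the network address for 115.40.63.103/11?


IP:   01110011.00101000.00111111.01100111
Mask: 11111111.11100000.00000000.00000000
AND operation:
Net:  01110011.00100000.00000000.00000000
Network: 115.32.0.0/11


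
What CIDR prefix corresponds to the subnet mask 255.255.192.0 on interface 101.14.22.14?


Binary: 11111111.11111111.11000000.00000000
Count leading 1s
Prefix: /18


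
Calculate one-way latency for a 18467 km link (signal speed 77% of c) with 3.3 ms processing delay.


Speed = 0.77 * 3e5 km/s = 231000 km/s
Propagation delay = 18467 / 231000 = 0.0799 s = 79.9437 ms
Processing delay = 3.3 ms
Total one-way latency = 83.2437 ms


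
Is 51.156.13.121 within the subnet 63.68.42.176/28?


Subnet network: 63.68.42.176
Test IP AND mask: 51.156.13.112
No, 51.156.13.121 is not in 63.68.42.176/28


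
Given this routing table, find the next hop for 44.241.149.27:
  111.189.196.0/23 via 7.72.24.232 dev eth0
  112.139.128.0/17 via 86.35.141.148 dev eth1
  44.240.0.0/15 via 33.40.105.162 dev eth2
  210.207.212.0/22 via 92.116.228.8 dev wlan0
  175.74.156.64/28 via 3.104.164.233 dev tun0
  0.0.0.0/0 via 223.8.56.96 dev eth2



Longest prefix match for 44.241.149.27:
  /23 111.189.196.0: no
  /17 112.139.128.0: no
  /15 44.240.0.0: MATCH
  /22 210.207.212.0: no
  /28 175.74.156.64: no
  /0 0.0.0.0: MATCH
Selected: next-hop 33.40.105.162 via eth2 (matched /15)


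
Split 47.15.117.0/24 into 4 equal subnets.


New prefix = 24 + 2 = 26
Each subnet has 64 addresses
  47.15.117.0/26
  47.15.117.64/26
  47.15.117.128/26
  47.15.117.192/26
Subnets: 47.15.117.0/26, 47.15.117.64/26, 47.15.117.128/26, 47.15.117.192/26


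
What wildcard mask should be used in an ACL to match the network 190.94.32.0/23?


Subnet mask: 255.255.254.0
Wildcard = 255.255.255.255 - subnet mask
255 - 255 = 0
255 - 255 = 0
255 - 254 = 1
255 - 0 = 255
Wildcard: 0.0.1.255


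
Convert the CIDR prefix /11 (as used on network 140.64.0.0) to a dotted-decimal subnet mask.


/11 means 11 network bits, 21 host bits
Binary: 11111111111000000000000000000000
Mask: 255.224.0.0


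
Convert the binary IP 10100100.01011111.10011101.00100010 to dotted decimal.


10100100 = 164
01011111 = 95
10011101 = 157
00100010 = 34
IP: 164.95.157.34


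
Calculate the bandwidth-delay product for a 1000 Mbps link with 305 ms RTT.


BDP = bandwidth * RTT
= 1000 Mbps * 305 ms
= 1000 * 1e6 * 305 / 1000 bits
= 305000000 bits
= 38125000 bytes
= 37231.4453 KB
BDP = 305000000 bits (38125000 bytes)


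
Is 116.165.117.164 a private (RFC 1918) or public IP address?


RFC 1918 private ranges:
  10.0.0.0/8 (10.0.0.0 - 10.255.255.255)
  172.16.0.0/12 (172.16.0.0 - 172.31.255.255)
  192.168.0.0/16 (192.168.0.0 - 192.168.255.255)
Public (not in any RFC 1918 range)


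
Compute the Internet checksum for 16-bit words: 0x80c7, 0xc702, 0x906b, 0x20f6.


Sum all words (with carry folding):
+ 0x80c7 = 0x80c7
+ 0xc702 = 0x47ca
+ 0x906b = 0xd835
+ 0x20f6 = 0xf92b
One's complement: ~0xf92b
Checksum = 0x06d4


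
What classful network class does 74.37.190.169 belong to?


First octet: 74
Binary: 01001010
0xxxxxxx -> Class A (1-126)
Class A, default mask 255.0.0.0 (/8)


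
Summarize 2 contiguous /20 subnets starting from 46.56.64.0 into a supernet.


Original prefix: /20
Number of subnets: 2 = 2^1
New prefix = 20 - 1 = 19
Supernet: 46.56.64.0/19


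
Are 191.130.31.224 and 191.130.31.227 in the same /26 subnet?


Mask: 255.255.255.192
191.130.31.224 AND mask = 191.130.31.192
191.130.31.227 AND mask = 191.130.31.192
Yes, same subnet (191.130.31.192)


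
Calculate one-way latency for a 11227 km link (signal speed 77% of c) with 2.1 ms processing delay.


Speed = 0.77 * 3e5 km/s = 231000 km/s
Propagation delay = 11227 / 231000 = 0.0486 s = 48.6017 ms
Processing delay = 2.1 ms
Total one-way latency = 50.7017 ms


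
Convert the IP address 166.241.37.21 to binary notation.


166 = 10100110
241 = 11110001
37 = 00100101
21 = 00010101
Binary: 10100110.11110001.00100101.00010101


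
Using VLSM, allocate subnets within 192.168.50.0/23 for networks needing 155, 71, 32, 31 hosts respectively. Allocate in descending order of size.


155 hosts -> /24 (254 usable): 192.168.50.0/24
71 hosts -> /25 (126 usable): 192.168.51.0/25
32 hosts -> /26 (62 usable): 192.168.51.128/26
31 hosts -> /26 (62 usable): 192.168.51.192/26
Allocation: 192.168.50.0/24 (155 hosts, 254 usable); 192.168.51.0/25 (71 hosts, 126 usable); 192.168.51.128/26 (32 hosts, 62 usable); 192.168.51.192/26 (31 hosts, 62 usable)


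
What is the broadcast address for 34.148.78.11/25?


Network: 34.148.78.0/25
Host bits = 7
Set all host bits to 1:
Broadcast: 34.148.78.127


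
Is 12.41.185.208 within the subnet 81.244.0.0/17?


Subnet network: 81.244.0.0
Test IP AND mask: 12.41.128.0
No, 12.41.185.208 is not in 81.244.0.0/17


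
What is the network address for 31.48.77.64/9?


IP:   00011111.00110000.01001101.01000000
Mask: 11111111.10000000.00000000.00000000
AND operation:
Net:  00011111.00000000.00000000.00000000
Network: 31.0.0.0/9


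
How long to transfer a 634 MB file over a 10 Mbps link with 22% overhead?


Effective throughput = 10 * (1 - 22/100) = 7.8 Mbps
File size in Mb = 634 * 8 = 5072 Mb
Time = 5072 / 7.8
Time = 650.2564 seconds


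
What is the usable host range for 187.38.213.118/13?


Network: 187.32.0.0
Broadcast: 187.39.255.255
First usable = network + 1
Last usable = broadcast - 1
Range: 187.32.0.1 to 187.39.255.254


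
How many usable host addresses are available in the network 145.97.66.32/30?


Host bits = 32 - 30 = 2
Total addresses = 2^2 = 4
Usable = total - 2 (network and broadcast)
Usable hosts: 2


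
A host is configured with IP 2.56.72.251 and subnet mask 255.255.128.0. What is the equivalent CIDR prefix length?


Binary: 11111111.11111111.10000000.00000000
Count leading 1s
Prefix: /17


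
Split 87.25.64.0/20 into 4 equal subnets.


New prefix = 20 + 2 = 22
Each subnet has 1024 addresses
  87.25.64.0/22
  87.25.68.0/22
  87.25.72.0/22
  87.25.76.0/22
Subnets: 87.25.64.0/22, 87.25.68.0/22, 87.25.72.0/22, 87.25.76.0/22


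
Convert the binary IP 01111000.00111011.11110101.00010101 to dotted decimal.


01111000 = 120
00111011 = 59
11110101 = 245
00010101 = 21
IP: 120.59.245.21


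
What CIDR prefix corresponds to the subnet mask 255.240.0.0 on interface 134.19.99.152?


Binary: 11111111.11110000.00000000.00000000
Count leading 1s
Prefix: /12


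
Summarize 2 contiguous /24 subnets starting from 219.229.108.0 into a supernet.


Original prefix: /24
Number of subnets: 2 = 2^1
New prefix = 24 - 1 = 23
Supernet: 219.229.108.0/23


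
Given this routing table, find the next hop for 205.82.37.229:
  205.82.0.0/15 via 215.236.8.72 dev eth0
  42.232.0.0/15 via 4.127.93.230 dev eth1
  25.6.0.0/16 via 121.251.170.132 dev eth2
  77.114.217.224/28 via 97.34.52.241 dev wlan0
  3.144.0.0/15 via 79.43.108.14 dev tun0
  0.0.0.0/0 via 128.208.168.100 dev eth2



Longest prefix match for 205.82.37.229:
  /15 205.82.0.0: MATCH
  /15 42.232.0.0: no
  /16 25.6.0.0: no
  /28 77.114.217.224: no
  /15 3.144.0.0: no
  /0 0.0.0.0: MATCH
Selected: next-hop 215.236.8.72 via eth0 (matched /15)


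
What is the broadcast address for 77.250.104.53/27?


Network: 77.250.104.32/27
Host bits = 5
Set all host bits to 1:
Broadcast: 77.250.104.63


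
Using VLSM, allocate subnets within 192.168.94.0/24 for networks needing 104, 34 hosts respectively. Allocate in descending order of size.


104 hosts -> /25 (126 usable): 192.168.94.0/25
34 hosts -> /26 (62 usable): 192.168.94.128/26
Allocation: 192.168.94.0/25 (104 hosts, 126 usable); 192.168.94.128/26 (34 hosts, 62 usable)


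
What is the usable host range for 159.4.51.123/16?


Network: 159.4.0.0
Broadcast: 159.4.255.255
First usable = network + 1
Last usable = broadcast - 1
Range: 159.4.0.1 to 159.4.255.254


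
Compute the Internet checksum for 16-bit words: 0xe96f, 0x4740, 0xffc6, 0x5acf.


Sum all words (with carry folding):
+ 0xe96f = 0xe96f
+ 0x4740 = 0x30b0
+ 0xffc6 = 0x3077
+ 0x5acf = 0x8b46
One's complement: ~0x8b46
Checksum = 0x74b9


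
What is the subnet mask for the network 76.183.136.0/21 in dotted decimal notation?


/21 means 21 network bits, 11 host bits
Binary: 11111111111111111111100000000000
Mask: 255.255.248.0


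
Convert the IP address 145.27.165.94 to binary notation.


145 = 10010001
27 = 00011011
165 = 10100101
94 = 01011110
Binary: 10010001.00011011.10100101.01011110


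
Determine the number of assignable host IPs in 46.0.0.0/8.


Host bits = 32 - 8 = 24
Total addresses = 2^24 = 16777216
Usable = total - 2 (network and broadcast)
Usable hosts: 16777214


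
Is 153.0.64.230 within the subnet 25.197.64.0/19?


Subnet network: 25.197.64.0
Test IP AND mask: 153.0.64.0
No, 153.0.64.230 is not in 25.197.64.0/19


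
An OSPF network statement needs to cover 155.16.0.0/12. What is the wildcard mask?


Subnet mask: 255.240.0.0
Wildcard = 255.255.255.255 - subnet mask
255 - 255 = 0
255 - 240 = 15
255 - 0 = 255
255 - 0 = 255
Wildcard: 0.15.255.255


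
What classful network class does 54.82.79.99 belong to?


First octet: 54
Binary: 00110110
0xxxxxxx -> Class A (1-126)
Class A, default mask 255.0.0.0 (/8)


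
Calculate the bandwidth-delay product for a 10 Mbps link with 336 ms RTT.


BDP = bandwidth * RTT
= 10 Mbps * 336 ms
= 10 * 1e6 * 336 / 1000 bits
= 3360000 bits
= 420000 bytes
= 410.1562 KB
BDP = 3360000 bits (420000 bytes)


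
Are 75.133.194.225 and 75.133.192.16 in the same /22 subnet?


Mask: 255.255.252.0
75.133.194.225 AND mask = 75.133.192.0
75.133.192.16 AND mask = 75.133.192.0
Yes, same subnet (75.133.192.0)


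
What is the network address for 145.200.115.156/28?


IP:   10010001.11001000.01110011.10011100
Mask: 11111111.11111111.11111111.11110000
AND operation:
Net:  10010001.11001000.01110011.10010000
Network: 145.200.115.144/28


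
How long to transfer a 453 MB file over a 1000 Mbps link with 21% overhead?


Effective throughput = 1000 * (1 - 21/100) = 790 Mbps
File size in Mb = 453 * 8 = 3624 Mb
Time = 3624 / 790
Time = 4.5873 seconds


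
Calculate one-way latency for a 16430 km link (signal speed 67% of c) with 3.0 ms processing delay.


Speed = 0.67 * 3e5 km/s = 201000 km/s
Propagation delay = 16430 / 201000 = 0.0817 s = 81.7413 ms
Processing delay = 3.0 ms
Total one-way latency = 84.7413 ms


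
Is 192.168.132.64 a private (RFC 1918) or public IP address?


RFC 1918 private ranges:
  10.0.0.0/8 (10.0.0.0 - 10.255.255.255)
  172.16.0.0/12 (172.16.0.0 - 172.31.255.255)
  192.168.0.0/16 (192.168.0.0 - 192.168.255.255)
Private (in 192.168.0.0/16)


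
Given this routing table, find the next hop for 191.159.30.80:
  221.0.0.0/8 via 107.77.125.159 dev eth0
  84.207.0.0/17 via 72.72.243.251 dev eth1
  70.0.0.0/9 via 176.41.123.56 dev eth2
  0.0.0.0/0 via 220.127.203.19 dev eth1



Longest prefix match for 191.159.30.80:
  /8 221.0.0.0: no
  /17 84.207.0.0: no
  /9 70.0.0.0: no
  /0 0.0.0.0: MATCH
Selected: next-hop 220.127.203.19 via eth1 (matched /0)


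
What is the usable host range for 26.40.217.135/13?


Network: 26.40.0.0
Broadcast: 26.47.255.255
First usable = network + 1
Last usable = broadcast - 1
Range: 26.40.0.1 to 26.47.255.254


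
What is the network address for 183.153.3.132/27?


IP:   10110111.10011001.00000011.10000100
Mask: 11111111.11111111.11111111.11100000
AND operation:
Net:  10110111.10011001.00000011.10000000
Network: 183.153.3.128/27


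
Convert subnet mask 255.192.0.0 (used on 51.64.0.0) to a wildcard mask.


Subnet mask: 255.192.0.0
Wildcard = 255.255.255.255 - subnet mask
255 - 255 = 0
255 - 192 = 63
255 - 0 = 255
255 - 0 = 255
Wildcard: 0.63.255.255


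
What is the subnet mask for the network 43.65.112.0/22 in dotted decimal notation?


/22 means 22 network bits, 10 host bits
Binary: 11111111111111111111110000000000
Mask: 255.255.252.0


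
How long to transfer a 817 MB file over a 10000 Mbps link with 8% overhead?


Effective throughput = 10000 * (1 - 8/100) = 9200 Mbps
File size in Mb = 817 * 8 = 6536 Mb
Time = 6536 / 9200
Time = 0.7104 seconds


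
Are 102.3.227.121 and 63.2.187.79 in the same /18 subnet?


Mask: 255.255.192.0
102.3.227.121 AND mask = 102.3.192.0
63.2.187.79 AND mask = 63.2.128.0
No, different subnets (102.3.192.0 vs 63.2.128.0)


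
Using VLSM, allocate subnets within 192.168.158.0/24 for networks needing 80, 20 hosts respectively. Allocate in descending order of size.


80 hosts -> /25 (126 usable): 192.168.158.0/25
20 hosts -> /27 (30 usable): 192.168.158.128/27
Allocation: 192.168.158.0/25 (80 hosts, 126 usable); 192.168.158.128/27 (20 hosts, 30 usable)


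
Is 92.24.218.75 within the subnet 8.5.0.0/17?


Subnet network: 8.5.0.0
Test IP AND mask: 92.24.128.0
No, 92.24.218.75 is not in 8.5.0.0/17


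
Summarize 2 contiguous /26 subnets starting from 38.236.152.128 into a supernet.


Original prefix: /26
Number of subnets: 2 = 2^1
New prefix = 26 - 1 = 25
Supernet: 38.236.152.128/25


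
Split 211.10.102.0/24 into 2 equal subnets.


New prefix = 24 + 1 = 25
Each subnet has 128 addresses
  211.10.102.0/25
  211.10.102.128/25
Subnets: 211.10.102.0/25, 211.10.102.128/25


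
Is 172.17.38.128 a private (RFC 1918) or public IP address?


RFC 1918 private ranges:
  10.0.0.0/8 (10.0.0.0 - 10.255.255.255)
  172.16.0.0/12 (172.16.0.0 - 172.31.255.255)
  192.168.0.0/16 (192.168.0.0 - 192.168.255.255)
Private (in 172.16.0.0/12)


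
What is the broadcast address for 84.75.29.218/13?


Network: 84.72.0.0/13
Host bits = 19
Set all host bits to 1:
Broadcast: 84.79.255.255


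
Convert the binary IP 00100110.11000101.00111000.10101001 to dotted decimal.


00100110 = 38
11000101 = 197
00111000 = 56
10101001 = 169
IP: 38.197.56.169


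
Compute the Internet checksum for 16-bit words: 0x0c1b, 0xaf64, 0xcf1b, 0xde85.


Sum all words (with carry folding):
+ 0x0c1b = 0x0c1b
+ 0xaf64 = 0xbb7f
+ 0xcf1b = 0x8a9b
+ 0xde85 = 0x6921
One's complement: ~0x6921
Checksum = 0x96de


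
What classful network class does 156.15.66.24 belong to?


First octet: 156
Binary: 10011100
10xxxxxx -> Class B (128-191)
Class B, default mask 255.255.0.0 (/16)


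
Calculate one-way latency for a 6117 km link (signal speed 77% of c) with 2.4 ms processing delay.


Speed = 0.77 * 3e5 km/s = 231000 km/s
Propagation delay = 6117 / 231000 = 0.0265 s = 26.4805 ms
Processing delay = 2.4 ms
Total one-way latency = 28.8805 ms


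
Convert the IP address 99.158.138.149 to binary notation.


99 = 01100011
158 = 10011110
138 = 10001010
149 = 10010101
Binary: 01100011.10011110.10001010.10010101


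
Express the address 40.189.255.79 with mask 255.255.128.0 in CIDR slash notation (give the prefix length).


Binary: 11111111.11111111.10000000.00000000
Count leading 1s
Prefix: /17


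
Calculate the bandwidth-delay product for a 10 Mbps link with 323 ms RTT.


BDP = bandwidth * RTT
= 10 Mbps * 323 ms
= 10 * 1e6 * 323 / 1000 bits
= 3230000 bits
= 403750 bytes
= 394.2871 KB
BDP = 3230000 bits (403750 bytes)


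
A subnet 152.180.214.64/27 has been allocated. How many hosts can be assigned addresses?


Host bits = 32 - 27 = 5
Total addresses = 2^5 = 32
Usable = total - 2 (network and broadcast)
Usable hosts: 30


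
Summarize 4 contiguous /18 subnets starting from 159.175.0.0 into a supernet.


Original prefix: /18
Number of subnets: 4 = 2^2
New prefix = 18 - 2 = 16
Supernet: 159.175.0.0/16


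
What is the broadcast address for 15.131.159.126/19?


Network: 15.131.128.0/19
Host bits = 13
Set all host bits to 1:
Broadcast: 15.131.159.255


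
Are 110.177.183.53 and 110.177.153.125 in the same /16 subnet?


Mask: 255.255.0.0
110.177.183.53 AND mask = 110.177.0.0
110.177.153.125 AND mask = 110.177.0.0
Yes, same subnet (110.177.0.0)


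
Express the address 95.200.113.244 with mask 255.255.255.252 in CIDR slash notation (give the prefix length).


Binary: 11111111.11111111.11111111.11111100
Count leading 1s
Prefix: /30


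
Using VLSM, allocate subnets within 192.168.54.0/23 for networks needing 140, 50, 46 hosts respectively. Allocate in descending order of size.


140 hosts -> /24 (254 usable): 192.168.54.0/24
50 hosts -> /26 (62 usable): 192.168.55.0/26
46 hosts -> /26 (62 usable): 192.168.55.64/26
Allocation: 192.168.54.0/24 (140 hosts, 254 usable); 192.168.55.0/26 (50 hosts, 62 usable); 192.168.55.64/26 (46 hosts, 62 usable)


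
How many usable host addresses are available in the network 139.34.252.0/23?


Host bits = 32 - 23 = 9
Total addresses = 2^9 = 512
Usable = total - 2 (network and broadcast)
Usable hosts: 510


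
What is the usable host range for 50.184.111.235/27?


Network: 50.184.111.224
Broadcast: 50.184.111.255
First usable = network + 1
Last usable = broadcast - 1
Range: 50.184.111.225 to 50.184.111.254


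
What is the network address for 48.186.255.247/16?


IP:   00110000.10111010.11111111.11110111
Mask: 11111111.11111111.00000000.00000000
AND operation:
Net:  00110000.10111010.00000000.00000000
Network: 48.186.0.0/16


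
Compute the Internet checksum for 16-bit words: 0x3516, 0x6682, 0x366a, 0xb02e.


Sum all words (with carry folding):
+ 0x3516 = 0x3516
+ 0x6682 = 0x9b98
+ 0x366a = 0xd202
+ 0xb02e = 0x8231
One's complement: ~0x8231
Checksum = 0x7dce


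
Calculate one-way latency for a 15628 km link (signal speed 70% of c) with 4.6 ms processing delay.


Speed = 0.7 * 3e5 km/s = 210000 km/s
Propagation delay = 15628 / 210000 = 0.0744 s = 74.419 ms
Processing delay = 4.6 ms
Total one-way latency = 79.019 ms


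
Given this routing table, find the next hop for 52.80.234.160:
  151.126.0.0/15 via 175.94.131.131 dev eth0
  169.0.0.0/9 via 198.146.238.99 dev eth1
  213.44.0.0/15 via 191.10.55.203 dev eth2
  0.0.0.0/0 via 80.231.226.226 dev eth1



Longest prefix match for 52.80.234.160:
  /15 151.126.0.0: no
  /9 169.0.0.0: no
  /15 213.44.0.0: no
  /0 0.0.0.0: MATCH
Selected: next-hop 80.231.226.226 via eth1 (matched /0)
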